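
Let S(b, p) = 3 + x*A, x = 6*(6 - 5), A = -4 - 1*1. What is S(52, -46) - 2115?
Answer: -2142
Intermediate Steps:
A = -5 (A = -4 - 1 = -5)
x = 6 (x = 6*1 = 6)
S(b, p) = -27 (S(b, p) = 3 + 6*(-5) = 3 - 30 = -27)
S(52, -46) - 2115 = -27 - 2115 = -2142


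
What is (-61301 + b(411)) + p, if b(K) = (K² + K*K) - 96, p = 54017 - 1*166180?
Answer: 164282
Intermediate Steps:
p = -112163 (p = 54017 - 166180 = -112163)
b(K) = -96 + 2*K² (b(K) = (K² + K²) - 96 = 2*K² - 96 = -96 + 2*K²)
(-61301 + b(411)) + p = (-61301 + (-96 + 2*411²)) - 112163 = (-61301 + (-96 + 2*168921)) - 112163 = (-61301 + (-96 + 337842)) - 112163 = (-61301 + 337746) - 112163 = 276445 - 112163 = 164282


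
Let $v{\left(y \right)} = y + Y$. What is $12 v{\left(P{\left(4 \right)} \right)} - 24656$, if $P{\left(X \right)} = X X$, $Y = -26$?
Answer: $-24776$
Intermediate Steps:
$P{\left(X \right)} = X^{2}$
$v{\left(y \right)} = -26 + y$ ($v{\left(y \right)} = y - 26 = -26 + y$)
$12 v{\left(P{\left(4 \right)} \right)} - 24656 = 12 \left(-26 + 4^{2}\right) - 24656 = 12 \left(-26 + 16\right) - 24656 = 12 \left(-10\right) - 24656 = -120 - 24656 = -24776$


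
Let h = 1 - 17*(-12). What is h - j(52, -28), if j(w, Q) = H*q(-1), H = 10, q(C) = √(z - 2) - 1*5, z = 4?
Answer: 255 - 10*√2 ≈ 240.86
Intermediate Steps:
h = 205 (h = 1 + 204 = 205)
q(C) = -5 + √2 (q(C) = √(4 - 2) - 1*5 = √2 - 5 = -5 + √2)
j(w, Q) = -50 + 10*√2 (j(w, Q) = 10*(-5 + √2) = -50 + 10*√2)
h - j(52, -28) = 205 - (-50 + 10*√2) = 205 + (50 - 10*√2) = 255 - 10*√2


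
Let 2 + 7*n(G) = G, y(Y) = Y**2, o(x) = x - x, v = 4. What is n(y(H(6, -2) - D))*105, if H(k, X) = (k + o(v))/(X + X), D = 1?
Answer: 255/4 ≈ 63.750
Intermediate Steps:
o(x) = 0
H(k, X) = k/(2*X) (H(k, X) = (k + 0)/(X + X) = k/((2*X)) = k*(1/(2*X)) = k/(2*X))
n(G) = -2/7 + G/7
n(y(H(6, -2) - D))*105 = (-2/7 + ((1/2)*6/(-2) - 1*1)**2/7)*105 = (-2/7 + ((1/2)*6*(-1/2) - 1)**2/7)*105 = (-2/7 + (-3/2 - 1)**2/7)*105 = (-2/7 + (-5/2)**2/7)*105 = (-2/7 + (1/7)*(25/4))*105 = (-2/7 + 25/28)*105 = (17/28)*105 = 255/4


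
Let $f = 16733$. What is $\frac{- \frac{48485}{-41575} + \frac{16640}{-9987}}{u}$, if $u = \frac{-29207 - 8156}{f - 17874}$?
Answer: $- \frac{47371651201}{3102694696515} \approx -0.015268$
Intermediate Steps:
$u = \frac{37363}{1141}$ ($u = \frac{-29207 - 8156}{16733 - 17874} = - \frac{37363}{-1141} = \left(-37363\right) \left(- \frac{1}{1141}\right) = \frac{37363}{1141} \approx 32.746$)
$\frac{- \frac{48485}{-41575} + \frac{16640}{-9987}}{u} = \frac{- \frac{48485}{-41575} + \frac{16640}{-9987}}{\frac{37363}{1141}} = \left(\left(-48485\right) \left(- \frac{1}{41575}\right) + 16640 \left(- \frac{1}{9987}\right)\right) \frac{1141}{37363} = \left(\frac{9697}{8315} - \frac{16640}{9987}\right) \frac{1141}{37363} = \left(- \frac{41517661}{83041905}\right) \frac{1141}{37363} = - \frac{47371651201}{3102694696515}$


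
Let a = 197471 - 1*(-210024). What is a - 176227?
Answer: 231268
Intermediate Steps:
a = 407495 (a = 197471 + 210024 = 407495)
a - 176227 = 407495 - 176227 = 231268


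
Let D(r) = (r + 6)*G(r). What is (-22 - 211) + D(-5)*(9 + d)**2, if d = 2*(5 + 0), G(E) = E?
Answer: -2038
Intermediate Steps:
d = 10 (d = 2*5 = 10)
D(r) = r*(6 + r) (D(r) = (r + 6)*r = (6 + r)*r = r*(6 + r))
(-22 - 211) + D(-5)*(9 + d)**2 = (-22 - 211) + (-5*(6 - 5))*(9 + 10)**2 = -233 - 5*1*19**2 = -233 - 5*361 = -233 - 1805 = -2038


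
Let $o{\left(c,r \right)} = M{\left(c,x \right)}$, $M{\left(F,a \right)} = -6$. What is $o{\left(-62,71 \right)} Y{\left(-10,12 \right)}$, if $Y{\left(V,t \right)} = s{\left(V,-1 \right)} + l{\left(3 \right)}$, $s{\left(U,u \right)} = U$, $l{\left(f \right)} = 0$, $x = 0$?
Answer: $60$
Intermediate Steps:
$Y{\left(V,t \right)} = V$ ($Y{\left(V,t \right)} = V + 0 = V$)
$o{\left(c,r \right)} = -6$
$o{\left(-62,71 \right)} Y{\left(-10,12 \right)} = \left(-6\right) \left(-10\right) = 60$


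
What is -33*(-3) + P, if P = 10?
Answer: 109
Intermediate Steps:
-33*(-3) + P = -33*(-3) + 10 = 99 + 10 = 109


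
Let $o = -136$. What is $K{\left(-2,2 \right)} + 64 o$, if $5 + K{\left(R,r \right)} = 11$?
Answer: $-8698$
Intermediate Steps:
$K{\left(R,r \right)} = 6$ ($K{\left(R,r \right)} = -5 + 11 = 6$)
$K{\left(-2,2 \right)} + 64 o = 6 + 64 \left(-136\right) = 6 - 8704 = -8698$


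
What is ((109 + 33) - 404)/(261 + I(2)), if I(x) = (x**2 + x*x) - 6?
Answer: -262/263 ≈ -0.99620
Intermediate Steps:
I(x) = -6 + 2*x**2 (I(x) = (x**2 + x**2) - 6 = 2*x**2 - 6 = -6 + 2*x**2)
((109 + 33) - 404)/(261 + I(2)) = ((109 + 33) - 404)/(261 + (-6 + 2*2**2)) = (142 - 404)/(261 + (-6 + 2*4)) = -262/(261 + (-6 + 8)) = -262/(261 + 2) = -262/263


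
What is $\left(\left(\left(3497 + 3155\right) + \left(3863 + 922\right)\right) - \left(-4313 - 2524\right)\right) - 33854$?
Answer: $-15580$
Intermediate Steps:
$\left(\left(\left(3497 + 3155\right) + \left(3863 + 922\right)\right) - \left(-4313 - 2524\right)\right) - 33854 = \left(\left(6652 + 4785\right) - \left(-4313 - 2524\right)\right) - 33854 = \left(11437 - -6837\right) - 33854 = \left(11437 + 6837\right) - 33854 = 18274 - 33854 = -15580$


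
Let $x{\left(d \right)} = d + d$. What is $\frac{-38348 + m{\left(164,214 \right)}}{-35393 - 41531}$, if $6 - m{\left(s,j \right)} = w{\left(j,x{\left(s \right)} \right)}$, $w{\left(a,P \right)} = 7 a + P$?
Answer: $\frac{10042}{19231} \approx 0.52218$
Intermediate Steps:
$x{\left(d \right)} = 2 d$
$w{\left(a,P \right)} = P + 7 a$
$m{\left(s,j \right)} = 6 - 7 j - 2 s$ ($m{\left(s,j \right)} = 6 - \left(2 s + 7 j\right) = 6 - 7 j - 2 s$)
$\frac{-38348 + m{\left(164,214 \right)}}{-35393 - 41531} = \frac{-38348 - 1820}{-35393 - 41531} = \frac{-38348 - 1820}{-76924} = \left(-38348 - 1820\right) \left(- \frac{1}{76924}\right) = \left(-40168\right) \left(- \frac{1}{76924}\right) = \frac{10042}{19231}$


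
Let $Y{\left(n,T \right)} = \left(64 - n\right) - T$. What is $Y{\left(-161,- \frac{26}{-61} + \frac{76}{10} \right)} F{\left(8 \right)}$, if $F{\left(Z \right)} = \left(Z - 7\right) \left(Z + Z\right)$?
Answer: $\frac{1058832}{305} \approx 3471.6$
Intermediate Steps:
$Y{\left(n,T \right)} = 64 - T - n$
$F{\left(Z \right)} = 2 Z \left(-7 + Z\right)$ ($F{\left(Z \right)} = \left(-7 + Z\right) 2 Z = 2 Z \left(-7 + Z\right)$)
$Y{\left(-161,- \frac{26}{-61} + \frac{76}{10} \right)} F{\left(8 \right)} = \left(64 - \left(- \frac{26}{-61} + \frac{76}{10}\right) - -161\right) 2 \cdot 8 \left(-7 + 8\right) = \left(64 - \left(\left(-26\right) \left(- \frac{1}{61}\right) + 76 \cdot \frac{1}{10}\right) + 161\right) 2 \cdot 8 \cdot 1 = \left(64 - \left(\frac{26}{61} + \frac{38}{5}\right) + 161\right) 16 = \left(64 - \frac{2448}{305} + 161\right) 16 = \frac{66177}{305} \cdot 16 = \frac{1058832}{305}$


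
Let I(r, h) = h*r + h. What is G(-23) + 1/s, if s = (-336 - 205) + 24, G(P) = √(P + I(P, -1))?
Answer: -1/517 + I ≈ -0.0019342 + 1.0*I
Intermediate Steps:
I(r, h) = h + h*r
G(P) = I (G(P) = √(P - (1 + P)) = √(P + (-1 - P)) = √(-1) = I)
s = -517 (s = -541 + 24 = -517)
G(-23) + 1/s = I + 1/(-517) = I - 1/517 = -1/517 + I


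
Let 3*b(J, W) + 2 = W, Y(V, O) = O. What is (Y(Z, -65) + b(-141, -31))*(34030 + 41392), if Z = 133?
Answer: -5732072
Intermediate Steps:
b(J, W) = -⅔ + W/3
(Y(Z, -65) + b(-141, -31))*(34030 + 41392) = (-65 + (-⅔ + (⅓)*(-31)))*(34030 + 41392) = (-65 + (-⅔ - 31/3))*75422 = (-65 - 11)*75422 = -76*75422 = -5732072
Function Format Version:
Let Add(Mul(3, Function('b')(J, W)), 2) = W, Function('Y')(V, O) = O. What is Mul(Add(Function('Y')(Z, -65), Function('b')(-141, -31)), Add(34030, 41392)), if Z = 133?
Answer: -5732072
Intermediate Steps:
Function('b')(J, W) = Add(Rational(-2, 3), Mul(Rational(1, 3), W))
Mul(Add(Function('Y')(Z, -65), Function('b')(-141, -31)), Add(34030, 41392)) = Mul(Add(-65, Add(Rational(-2, 3), Mul(Rational(1, 3), -31))), Add(34030, 41392)) = Mul(Add(-65, Add(Rational(-2, 3), Rational(-31, 3))), 75422) = Mul(Add(-65, -11), 75422) = Mul(-76, 75422) = -5732072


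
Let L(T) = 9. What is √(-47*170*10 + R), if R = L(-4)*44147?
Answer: √317423 ≈ 563.40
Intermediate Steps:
R = 397323 (R = 9*44147 = 397323)
√(-47*170*10 + R) = √(-47*170*10 + 397323) = √(-7990*10 + 397323) = √(-79900 + 397323) = √317423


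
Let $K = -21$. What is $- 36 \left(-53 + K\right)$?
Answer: $2664$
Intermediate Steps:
$- 36 \left(-53 + K\right) = - 36 \left(-53 - 21\right) = \left(-36\right) \left(-74\right) = 2664$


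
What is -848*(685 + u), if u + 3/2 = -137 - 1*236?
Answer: -263304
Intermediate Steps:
u = -749/2 (u = -3/2 + (-137 - 1*236) = -3/2 + (-137 - 236) = -3/2 - 373 = -749/2 ≈ -374.50)
-848*(685 + u) = -848*(685 - 749/2) = -848*621/2 = -263304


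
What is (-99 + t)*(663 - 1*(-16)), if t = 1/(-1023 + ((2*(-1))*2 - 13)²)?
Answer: -49340893/734 ≈ -67222.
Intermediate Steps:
t = -1/734 (t = 1/(-1023 + (-2*2 - 13)²) = 1/(-1023 + (-4 - 13)²) = 1/(-1023 + (-17)²) = 1/(-1023 + 289) = 1/(-734) = -1/734 ≈ -0.0013624)
(-99 + t)*(663 - 1*(-16)) = (-99 - 1/734)*(663 - 1*(-16)) = -72667*(663 + 16)/734 = -72667/734*679 = -49340893/734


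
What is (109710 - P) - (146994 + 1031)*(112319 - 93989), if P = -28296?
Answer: -2713160244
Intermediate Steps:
(109710 - P) - (146994 + 1031)*(112319 - 93989) = (109710 - 1*(-28296)) - (146994 + 1031)*(112319 - 93989) = (109710 + 28296) - 148025*18330 = 138006 - 1*2713298250 = 138006 - 2713298250 = -2713160244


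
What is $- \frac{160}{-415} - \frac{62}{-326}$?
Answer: $\frac{7789}{13529} \approx 0.57573$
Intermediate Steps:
$- \frac{160}{-415} - \frac{62}{-326} = \left(-160\right) \left(- \frac{1}{415}\right) - - \frac{31}{163} = \frac{32}{83} + \frac{31}{163} = \frac{7789}{13529}$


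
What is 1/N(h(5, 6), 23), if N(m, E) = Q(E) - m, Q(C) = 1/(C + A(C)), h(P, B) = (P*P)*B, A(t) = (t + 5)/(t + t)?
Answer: -543/81427 ≈ -0.0066686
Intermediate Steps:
A(t) = (5 + t)/(2*t) (A(t) = (5 + t)/((2*t)) = (5 + t)*(1/(2*t)) = (5 + t)/(2*t))
h(P, B) = B*P**2 (h(P, B) = P**2*B = B*P**2)
Q(C) = 1/(C + (5 + C)/(2*C))
N(m, E) = -m + 2*E/(5 + E + 2*E**2) (N(m, E) = 2*E/(5 + E + 2*E**2) - m = -m + 2*E/(5 + E + 2*E**2))
1/N(h(5, 6), 23) = 1/(1/(23 + (1/2)*(5 + 23)/23) - 6*5**2) = 1/(1/(23 + (1/2)*(1/23)*28) - 6*25) = 1/(1/(23 + 14/23) - 1*150) = 1/(1/(543/23) - 150) = 1/(23/543 - 150) = 1/(-81427/543) = -543/81427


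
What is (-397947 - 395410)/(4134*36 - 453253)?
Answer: 793357/304429 ≈ 2.6060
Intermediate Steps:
(-397947 - 395410)/(4134*36 - 453253) = -793357/(148824 - 453253) = -793357/(-304429) = -793357*(-1/304429) = 793357/304429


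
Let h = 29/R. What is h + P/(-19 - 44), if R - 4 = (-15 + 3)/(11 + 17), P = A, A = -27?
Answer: 1496/175 ≈ 8.5486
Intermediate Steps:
P = -27
R = 25/7 (R = 4 + (-15 + 3)/(11 + 17) = 4 - 12/28 = 4 - 12*1/28 = 4 - 3/7 = 25/7 ≈ 3.5714)
h = 203/25 (h = 29/(25/7) = 29*(7/25) = 203/25 ≈ 8.1200)
h + P/(-19 - 44) = 203/25 - 27/(-19 - 44) = 203/25 - 27/(-63) = 203/25 - 1/63*(-27) = 203/25 + 3/7 = 1496/175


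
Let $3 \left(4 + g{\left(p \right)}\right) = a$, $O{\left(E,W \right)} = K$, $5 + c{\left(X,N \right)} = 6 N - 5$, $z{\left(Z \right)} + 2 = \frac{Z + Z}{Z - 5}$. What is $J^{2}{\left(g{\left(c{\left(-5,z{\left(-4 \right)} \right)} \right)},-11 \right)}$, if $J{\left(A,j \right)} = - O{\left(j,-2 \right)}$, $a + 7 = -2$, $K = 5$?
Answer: $25$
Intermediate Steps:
$z{\left(Z \right)} = -2 + \frac{2 Z}{-5 + Z}$ ($z{\left(Z \right)} = -2 + \frac{Z + Z}{Z - 5} = -2 + \frac{2 Z}{-5 + Z}$)
$c{\left(X,N \right)} = -10 + 6 N$ ($c{\left(X,N \right)} = -5 + \left(6 N - 5\right) = -5 + \left(-5 + 6 N\right) = -10 + 6 N$)
$O{\left(E,W \right)} = 5$
$a = -9$ ($a = -7 - 2 = -9$)
$g{\left(p \right)} = -7$ ($g{\left(p \right)} = -4 + \frac{1}{3} \left(-9\right) = -4 - 3 = -7$)
$J{\left(A,j \right)} = -5$ ($J{\left(A,j \right)} = \left(-1\right) 5 = -5$)
$J^{2}{\left(g{\left(c{\left(-5,z{\left(-4 \right)} \right)} \right)},-11 \right)} = \left(-5\right)^{2} = 25$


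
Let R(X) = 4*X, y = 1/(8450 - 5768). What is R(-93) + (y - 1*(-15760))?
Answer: 41270617/2682 ≈ 15388.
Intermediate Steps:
y = 1/2682 ≈ 0.00037286
R(-93) + (y - 1*(-15760)) = 4*(-93) + (1/2682 - 1*(-15760)) = -372 + (1/2682 + 15760) = -372 + 42268321/2682 = 41270617/2682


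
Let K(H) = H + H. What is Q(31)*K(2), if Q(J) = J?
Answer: 124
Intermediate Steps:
K(H) = 2*H
Q(31)*K(2) = 31*(2*2) = 31*4 = 124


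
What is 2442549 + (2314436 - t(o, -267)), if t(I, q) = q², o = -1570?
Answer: 4685696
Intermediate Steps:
2442549 + (2314436 - t(o, -267)) = 2442549 + (2314436 - 1*(-267)²) = 2442549 + (2314436 - 1*71289) = 2442549 + (2314436 - 71289) = 2442549 + 2243147 = 4685696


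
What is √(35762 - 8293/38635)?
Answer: 7*√1089393915355/38635 ≈ 189.11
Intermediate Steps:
√(35762 - 8293/38635) = √(1381656577/38635) = 7*√1089393915355/38635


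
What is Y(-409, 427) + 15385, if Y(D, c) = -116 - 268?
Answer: 15001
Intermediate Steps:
Y(D, c) = -384
Y(-409, 427) + 15385 = -384 + 15385 = 15001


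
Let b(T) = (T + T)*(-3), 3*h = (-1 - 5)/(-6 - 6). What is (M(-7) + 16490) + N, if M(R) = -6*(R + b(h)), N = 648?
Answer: 17186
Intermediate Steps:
h = 1/6 (h = ((-1 - 5)/(-6 - 6))/3 = (-6/(-12))/3 = (-6*(-1/12))/3 = (1/3)*(1/2) = 1/6 ≈ 0.16667)
b(T) = -6*T (b(T) = (2*T)*(-3) = -6*T)
M(R) = 6 - 6*R (M(R) = -6*(R - 6*1/6) = -6*(R - 1) = -6*(-1 + R) = 6 - 6*R)
(M(-7) + 16490) + N = ((6 - 6*(-7)) + 16490) + 648 = ((6 + 42) + 16490) + 648 = (48 + 16490) + 648 = 16538 + 648 = 17186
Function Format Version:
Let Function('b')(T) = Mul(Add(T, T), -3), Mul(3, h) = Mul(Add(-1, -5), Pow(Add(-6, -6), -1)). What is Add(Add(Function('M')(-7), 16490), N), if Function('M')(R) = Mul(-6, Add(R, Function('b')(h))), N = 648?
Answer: 17186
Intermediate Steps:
h = Rational(1, 6) (h = Mul(Rational(1, 3), Mul(Add(-1, -5), Pow(Add(-6, -6), -1))) = Mul(Rational(1, 3), Mul(-6, Pow(-12, -1))) = Mul(Rational(1, 3), Mul(-6, Rational(-1, 12))) = Mul(Rational(1, 3), Rational(1, 2)) = Rational(1, 6) ≈ 0.16667)
Function('b')(T) = Mul(-6, T) (Function('b')(T) = Mul(Mul(2, T), -3) = Mul(-6, T))
Function('M')(R) = Add(6, Mul(-6, R)) (Function('M')(R) = Mul(-6, Add(R, Mul(-6, Rational(1, 6)))) = Mul(-6, Add(R, -1)) = Mul(-6, Add(-1, R)) = Add(6, Mul(-6, R)))
Add(Add(Function('M')(-7), 16490), N) = Add(Add(Add(6, Mul(-6, -7)), 16490), 648) = Add(Add(Add(6, 42), 16490), 648) = Add(Add(48, 16490), 648) = Add(16538, 648) = 17186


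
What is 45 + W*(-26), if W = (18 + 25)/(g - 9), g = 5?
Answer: 649/2 ≈ 324.50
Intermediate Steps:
W = -43/4 (W = (18 + 25)/(5 - 9) = 43/(-4) = 43*(-¼) = -43/4 ≈ -10.750)
45 + W*(-26) = 45 - 43/4*(-26) = 45 + 559/2 = 649/2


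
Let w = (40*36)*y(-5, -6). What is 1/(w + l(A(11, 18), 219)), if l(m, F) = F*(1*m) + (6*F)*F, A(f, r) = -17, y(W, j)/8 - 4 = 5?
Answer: 1/387723 ≈ 2.5792e-6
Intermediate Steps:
y(W, j) = 72 (y(W, j) = 32 + 8*5 = 32 + 40 = 72)
l(m, F) = 6*F² + F*m (l(m, F) = F*m + 6*F² = 6*F² + F*m)
w = 103680 (w = (40*36)*72 = 1440*72 = 103680)
1/(w + l(A(11, 18), 219)) = 1/(103680 + 219*(-17 + 6*219)) = 1/(103680 + 219*(-17 + 1314)) = 1/(103680 + 219*1297) = 1/(103680 + 284043) = 1/387723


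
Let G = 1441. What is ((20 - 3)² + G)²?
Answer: 2992900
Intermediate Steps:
((20 - 3)² + G)² = ((20 - 3)² + 1441)² = (17² + 1441)² = (289 + 1441)² = 1730² = 2992900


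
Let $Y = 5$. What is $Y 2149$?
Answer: $10745$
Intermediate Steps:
$Y 2149 = 5 \cdot 2149 = 10745$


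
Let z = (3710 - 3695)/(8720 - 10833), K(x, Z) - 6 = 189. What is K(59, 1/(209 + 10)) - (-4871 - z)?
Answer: 10704443/2113 ≈ 5066.0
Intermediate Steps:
K(x, Z) = 195 (K(x, Z) = 6 + 189 = 195)
z = -15/2113 (z = 15/(-2113) = 15*(-1/2113) = -15/2113 ≈ -0.0070989)
K(59, 1/(209 + 10)) - (-4871 - z) = 195 - (-4871 - 1*(-15/2113)) = 195 - (-4871 + 15/2113) = 195 - 1*(-10292408/2113) = 195 + 10292408/2113 = 10704443/2113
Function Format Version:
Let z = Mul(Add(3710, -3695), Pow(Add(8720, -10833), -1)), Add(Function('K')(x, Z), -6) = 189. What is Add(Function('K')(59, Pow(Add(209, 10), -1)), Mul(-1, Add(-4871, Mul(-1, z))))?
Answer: Rational(10704443, 2113) ≈ 5066.0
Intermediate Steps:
Function('K')(x, Z) = 195 (Function('K')(x, Z) = Add(6, 189) = 195)
z = Rational(-15, 2113) (z = Mul(15, Pow(-2113, -1)) = Mul(15, Rational(-1, 2113)) = Rational(-15, 2113) ≈ -0.0070989)
Add(Function('K')(59, Pow(Add(209, 10), -1)), Mul(-1, Add(-4871, Mul(-1, z)))) = Add(195, Mul(-1, Add(-4871, Mul(-1, Rational(-15, 2113))))) = Add(195, Mul(-1, Add(-4871, Rational(15, 2113)))) = Add(195, Mul(-1, Rational(-10292408, 2113))) = Add(195, Rational(10292408, 2113)) = Rational(10704443, 2113)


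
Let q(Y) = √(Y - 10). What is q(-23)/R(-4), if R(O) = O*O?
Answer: I*√33/16 ≈ 0.35904*I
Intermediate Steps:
R(O) = O²
q(Y) = √(-10 + Y)
q(-23)/R(-4) = √(-10 - 23)/((-4)²) = √(-33)/16 = (I*√33)*(1/16) = I*√33/16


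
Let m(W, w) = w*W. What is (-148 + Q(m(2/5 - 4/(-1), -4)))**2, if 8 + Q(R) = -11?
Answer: 27889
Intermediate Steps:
m(W, w) = W*w
Q(R) = -19 (Q(R) = -8 - 11 = -19)
(-148 + Q(m(2/5 - 4/(-1), -4)))**2 = (-148 - 19)**2 = (-167)**2 = 27889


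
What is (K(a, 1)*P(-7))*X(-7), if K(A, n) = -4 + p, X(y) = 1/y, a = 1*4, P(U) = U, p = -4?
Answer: -8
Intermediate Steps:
a = 4
X(y) = 1/y
K(A, n) = -8 (K(A, n) = -4 - 4 = -8)
(K(a, 1)*P(-7))*X(-7) = -8*(-7)/(-7) = 56*(-1/7) = -8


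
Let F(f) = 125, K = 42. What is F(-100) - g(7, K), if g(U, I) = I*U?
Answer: -169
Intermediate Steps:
F(-100) - g(7, K) = 125 - 42*7 = 125 - 1*294 = 125 - 294 = -169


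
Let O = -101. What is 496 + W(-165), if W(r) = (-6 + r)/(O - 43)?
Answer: 7955/16 ≈ 497.19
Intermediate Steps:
W(r) = 1/24 - r/144 (W(r) = (-6 + r)/(-101 - 43) = (-6 + r)/(-144) = (-6 + r)*(-1/144) = 1/24 - r/144)
496 + W(-165) = 496 + (1/24 - 1/144*(-165)) = 496 + (1/24 + 55/48) = 496 + 19/16 = 7955/16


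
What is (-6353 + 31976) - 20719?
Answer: 4904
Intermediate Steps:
(-6353 + 31976) - 20719 = 25623 - 20719 = 4904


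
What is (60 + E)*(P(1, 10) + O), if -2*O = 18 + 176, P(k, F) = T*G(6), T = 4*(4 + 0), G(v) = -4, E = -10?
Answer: -8050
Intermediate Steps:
T = 16 (T = 4*4 = 16)
P(k, F) = -64 (P(k, F) = 16*(-4) = -64)
O = -97 (O = -(18 + 176)/2 = -½*194 = -97)
(60 + E)*(P(1, 10) + O) = (60 - 10)*(-64 - 97) = 50*(-161) = -8050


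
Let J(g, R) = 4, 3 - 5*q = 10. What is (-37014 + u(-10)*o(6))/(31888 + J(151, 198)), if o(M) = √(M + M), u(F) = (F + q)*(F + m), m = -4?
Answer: -18507/15946 + 57*√3/5695 ≈ -1.1433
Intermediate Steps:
q = -7/5 (q = ⅗ - ⅕*10 = ⅗ - 2 = -7/5 ≈ -1.4000)
u(F) = (-4 + F)*(-7/5 + F) (u(F) = (F - 7/5)*(F - 4) = (-7/5 + F)*(-4 + F) = (-4 + F)*(-7/5 + F))
o(M) = √2*√M (o(M) = √(2*M) = √2*√M)
(-37014 + u(-10)*o(6))/(31888 + J(151, 198)) = (-37014 + (28/5 + (-10)² - 27/5*(-10))*(√2*√6))/(31888 + 4) = (-37014 + (28/5 + 100 + 54)*(2*√3))/31892 = (-37014 + 798*(2*√3)/5)*(1/31892) = (-37014 + 1596*√3/5)*(1/31892) = -18507/15946 + 57*√3/5695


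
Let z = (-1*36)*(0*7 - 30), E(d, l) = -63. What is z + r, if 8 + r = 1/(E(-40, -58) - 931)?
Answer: 1065567/994 ≈ 1072.0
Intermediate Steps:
z = 1080 (z = -36*(0 - 30) = -36*(-30) = 1080)
r = -7953/994 (r = -8 + 1/(-63 - 931) = -8 + 1/(-994) = -8 - 1/994 = -7953/994 ≈ -8.0010)
z + r = 1080 - 7953/994 = 1065567/994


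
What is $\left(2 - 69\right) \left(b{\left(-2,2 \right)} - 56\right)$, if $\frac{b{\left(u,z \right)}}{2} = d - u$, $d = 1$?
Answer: $3350$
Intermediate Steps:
$b{\left(u,z \right)} = 2 - 2 u$ ($b{\left(u,z \right)} = 2 \left(1 - u\right) = 2 - 2 u$)
$\left(2 - 69\right) \left(b{\left(-2,2 \right)} - 56\right) = \left(2 - 69\right) \left(\left(2 - -4\right) - 56\right) = - 67 \left(\left(2 + 4\right) - 56\right) = - 67 \left(6 - 56\right) = \left(-67\right) \left(-50\right) = 3350$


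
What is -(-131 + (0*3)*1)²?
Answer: -17161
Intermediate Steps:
-(-131 + (0*3)*1)² = -(-131 + 0*1)² = -(-131 + 0)² = -1*(-131)² = -1*17161 = -17161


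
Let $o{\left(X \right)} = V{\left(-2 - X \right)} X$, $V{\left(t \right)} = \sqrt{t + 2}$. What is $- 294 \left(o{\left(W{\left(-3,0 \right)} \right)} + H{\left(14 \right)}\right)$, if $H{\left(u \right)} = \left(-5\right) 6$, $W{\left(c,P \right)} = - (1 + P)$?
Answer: $9114$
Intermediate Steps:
$V{\left(t \right)} = \sqrt{2 + t}$
$W{\left(c,P \right)} = -1 - P$
$o{\left(X \right)} = X \sqrt{- X}$ ($o{\left(X \right)} = \sqrt{2 - \left(2 + X\right)} X = \sqrt{- X} X = X \sqrt{- X}$)
$H{\left(u \right)} = -30$
$- 294 \left(o{\left(W{\left(-3,0 \right)} \right)} + H{\left(14 \right)}\right) = - 294 \left(- \left(- (-1 - 0)\right)^{\frac{3}{2}} - 30\right) = - 294 \left(- \left(- (-1 + 0)\right)^{\frac{3}{2}} - 30\right) = - 294 \left(- \left(\left(-1\right) \left(-1\right)\right)^{\frac{3}{2}} - 30\right) = - 294 \left(- 1^{\frac{3}{2}} - 30\right) = - 294 \left(\left(-1\right) 1 - 30\right) = - 294 \left(-1 - 30\right) = \left(-294\right) \left(-31\right) = 9114$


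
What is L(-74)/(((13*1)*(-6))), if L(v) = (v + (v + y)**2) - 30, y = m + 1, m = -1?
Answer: -2686/39 ≈ -68.872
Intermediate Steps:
y = 0 (y = -1 + 1 = 0)
L(v) = -30 + v + v**2 (L(v) = (v + (v + 0)**2) - 30 = (v + v**2) - 30 = -30 + v + v**2)
L(-74)/(((13*1)*(-6))) = (-30 - 74 + (-74)**2)/(((13*1)*(-6))) = (-30 - 74 + 5476)/((13*(-6))) = 5372/(-78) = 5372*(-1/78) = -2686/39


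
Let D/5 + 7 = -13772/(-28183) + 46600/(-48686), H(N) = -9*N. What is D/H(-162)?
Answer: -25619117435/1000273685202 ≈ -0.025612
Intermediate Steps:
D = -25619117435/686058769 (D = -35 + 5*(-13772/(-28183) + 46600/(-48686)) = -35 + 5*(-13772*(-1/28183) + 46600*(-1/48686)) = -35 + 5*(13772/28183 - 23300/24343) = -35 + 5*(-321412104/686058769) = -35 - 1607060520/686058769 = -25619117435/686058769 ≈ -37.342)
D/H(-162) = -25619117435/(686058769*((-9*(-162)))) = -25619117435/686058769/1458 = -25619117435/686058769*1/1458 = -25619117435/1000273685202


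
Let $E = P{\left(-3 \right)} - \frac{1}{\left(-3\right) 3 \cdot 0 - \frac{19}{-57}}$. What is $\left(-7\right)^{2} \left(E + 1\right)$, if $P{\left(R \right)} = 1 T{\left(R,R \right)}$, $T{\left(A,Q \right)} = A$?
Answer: $-245$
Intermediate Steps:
$P{\left(R \right)} = R$ ($P{\left(R \right)} = 1 R = R$)
$E = -6$ ($E = -3 - \frac{1}{\left(-3\right) 3 \cdot 0 - \frac{19}{-57}} = -3 - \frac{1}{\left(-9\right) 0 - - \frac{1}{3}} = -3 - \frac{1}{0 + \frac{1}{3}} = -3 - \frac{1}{\frac{1}{3}} = -3 - 3 = -6$)
$\left(-7\right)^{2} \left(E + 1\right) = \left(-7\right)^{2} \left(-6 + 1\right) = 49 \left(-5\right) = -245$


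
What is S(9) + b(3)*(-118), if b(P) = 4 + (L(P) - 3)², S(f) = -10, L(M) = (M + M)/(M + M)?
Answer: -954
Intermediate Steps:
L(M) = 1 (L(M) = (2*M)/((2*M)) = (2*M)*(1/(2*M)) = 1)
b(P) = 8 (b(P) = 4 + (1 - 3)² = 4 + (-2)² = 4 + 4 = 8)
S(9) + b(3)*(-118) = -10 + 8*(-118) = -10 - 944 = -954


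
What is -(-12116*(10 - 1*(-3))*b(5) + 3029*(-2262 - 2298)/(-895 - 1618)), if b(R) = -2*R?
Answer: -3971988280/2513 ≈ -1.5806e+6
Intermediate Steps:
-(-12116*(10 - 1*(-3))*b(5) + 3029*(-2262 - 2298)/(-895 - 1618)) = -(1575080 + 3029*(-2262 - 2298)/(-895 - 1618)) = -3029/(1/(-4560/(-2513) + ((10 + 3)*(-10))*(-4))) = -3029/(1/(-4560*(-1/2513) + (13*(-10))*(-4))) = -3029/(1/(4560/2513 - 130*(-4))) = -3029/(1/(4560/2513 + 520)) = -3029/(1/(1311320/2513)) = -3029/2513/1311320 = -3029*1311320/2513 = -3971988280/2513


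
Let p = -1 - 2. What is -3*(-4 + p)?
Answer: 21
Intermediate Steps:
p = -3
-3*(-4 + p) = -3*(-4 - 3) = -3*(-7) = 21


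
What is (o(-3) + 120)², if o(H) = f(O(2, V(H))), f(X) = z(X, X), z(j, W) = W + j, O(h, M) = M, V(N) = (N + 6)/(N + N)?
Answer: 14161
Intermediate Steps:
V(N) = (6 + N)/(2*N) (V(N) = (6 + N)/((2*N)) = (6 + N)*(1/(2*N)) = (6 + N)/(2*N))
f(X) = 2*X (f(X) = X + X = 2*X)
o(H) = (6 + H)/H (o(H) = 2*((6 + H)/(2*H)) = (6 + H)/H)
(o(-3) + 120)² = ((6 - 3)/(-3) + 120)² = (-⅓*3 + 120)² = (-1 + 120)² = 119² = 14161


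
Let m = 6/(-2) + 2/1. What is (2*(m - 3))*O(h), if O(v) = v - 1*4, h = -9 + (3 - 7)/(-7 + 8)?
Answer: 136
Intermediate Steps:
h = -13 (h = -9 - 4/1 = -9 - 4*1 = -9 - 4 = -13)
m = -1 (m = 6*(-½) + 2*1 = -3 + 2 = -1)
O(v) = -4 + v (O(v) = v - 4 = -4 + v)
(2*(m - 3))*O(h) = (2*(-1 - 3))*(-4 - 13) = (2*(-4))*(-17) = -8*(-17) = 136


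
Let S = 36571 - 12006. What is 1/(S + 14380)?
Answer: 1/38945 ≈ 2.5677e-5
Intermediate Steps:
S = 24565
1/(S + 14380) = 1/(24565 + 14380) = 1/38945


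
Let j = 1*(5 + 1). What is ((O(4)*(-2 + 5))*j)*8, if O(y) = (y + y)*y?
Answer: 4608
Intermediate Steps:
O(y) = 2*y**2 (O(y) = (2*y)*y = 2*y**2)
j = 6 (j = 1*6 = 6)
((O(4)*(-2 + 5))*j)*8 = (((2*4**2)*(-2 + 5))*6)*8 = (((2*16)*3)*6)*8 = ((32*3)*6)*8 = (96*6)*8 = 576*8 = 4608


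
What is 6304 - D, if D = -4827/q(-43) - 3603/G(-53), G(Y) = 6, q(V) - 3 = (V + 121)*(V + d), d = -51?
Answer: 33732169/4886 ≈ 6903.8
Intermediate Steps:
q(V) = 3 + (-51 + V)*(121 + V) (q(V) = 3 + (V + 121)*(V - 51) = 3 + (121 + V)*(-51 + V) = 3 + (-51 + V)*(121 + V))
D = -2930825/4886 (D = -4827/(-6168 + (-43)² + 70*(-43)) - 3603/6 = -4827/(-6168 + 1849 - 3010) - 3603*⅙ = -4827/(-7329) - 1201/2 = -4827*(-1/7329) - 1201/2 = 1609/2443 - 1201/2 = -2930825/4886 ≈ -599.84)
6304 - D = 6304 - 1*(-2930825/4886) = 6304 + 2930825/4886 = 33732169/4886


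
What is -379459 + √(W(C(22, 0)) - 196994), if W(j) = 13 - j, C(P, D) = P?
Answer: -379459 + I*√197003 ≈ -3.7946e+5 + 443.85*I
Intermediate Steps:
-379459 + √(W(C(22, 0)) - 196994) = -379459 + √((13 - 1*22) - 196994) = -379459 + √((13 - 22) - 196994) = -379459 + √(-9 - 196994) = -379459 + √(-197003) = -379459 + I*√197003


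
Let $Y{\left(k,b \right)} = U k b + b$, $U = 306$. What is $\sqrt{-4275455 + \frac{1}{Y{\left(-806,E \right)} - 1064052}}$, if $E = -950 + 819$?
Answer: $\frac{i \sqrt{4173948584745304628362}}{31245133} \approx 2067.7 i$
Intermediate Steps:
$E = -131$
$Y{\left(k,b \right)} = b + 306 b k$ ($Y{\left(k,b \right)} = 306 k b + b = 306 b k + b = b + 306 b k$)
$\sqrt{-4275455 + \frac{1}{Y{\left(-806,E \right)} - 1064052}} = \sqrt{-4275455 + \frac{1}{- 131 \left(1 + 306 \left(-806\right)\right) - 1064052}} = \sqrt{-4275455 + \frac{1}{- 131 \left(1 - 246636\right) - 1064052}} = \sqrt{-4275455 + \frac{1}{\left(-131\right) \left(-246635\right) - 1064052}} = \sqrt{-4275455 + \frac{1}{32309185 - 1064052}} = \sqrt{-4275455 + \frac{1}{31245133}} = \sqrt{- \frac{133587160110514}{31245133}} = \frac{i \sqrt{4173948584745304628362}}{31245133}$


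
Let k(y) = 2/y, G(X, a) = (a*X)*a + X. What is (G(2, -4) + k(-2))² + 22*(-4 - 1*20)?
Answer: 561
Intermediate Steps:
G(X, a) = X + X*a² (G(X, a) = (X*a)*a + X = X*a² + X = X + X*a²)
(G(2, -4) + k(-2))² + 22*(-4 - 1*20) = (2*(1 + (-4)²) + 2/(-2))² + 22*(-4 - 1*20) = (2*(1 + 16) + 2*(-½))² + 22*(-4 - 20) = (2*17 - 1)² + 22*(-24) = (34 - 1)² - 528 = 33² - 528 = 1089 - 528 = 561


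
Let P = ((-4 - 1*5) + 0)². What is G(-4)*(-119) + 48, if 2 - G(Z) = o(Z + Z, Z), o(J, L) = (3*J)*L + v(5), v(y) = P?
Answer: 20873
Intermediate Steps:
P = 81 (P = ((-4 - 5) + 0)² = (-9 + 0)² = (-9)² = 81)
v(y) = 81
o(J, L) = 81 + 3*J*L (o(J, L) = (3*J)*L + 81 = 3*J*L + 81 = 81 + 3*J*L)
G(Z) = -79 - 6*Z² (G(Z) = 2 - (81 + 3*(Z + Z)*Z) = 2 - (81 + 3*(2*Z)*Z) = 2 - (81 + 6*Z²) = 2 + (-81 - 6*Z²) = -79 - 6*Z²)
G(-4)*(-119) + 48 = (-79 - 6*(-4)²)*(-119) + 48 = (-79 - 6*16)*(-119) + 48 = (-79 - 96)*(-119) + 48 = -175*(-119) + 48 = 20825 + 48 = 20873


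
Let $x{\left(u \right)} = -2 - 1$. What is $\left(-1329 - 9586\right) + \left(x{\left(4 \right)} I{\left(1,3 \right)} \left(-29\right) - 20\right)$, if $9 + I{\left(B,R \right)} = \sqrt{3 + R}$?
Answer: $-11718 + 87 \sqrt{6} \approx -11505.0$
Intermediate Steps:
$I{\left(B,R \right)} = -9 + \sqrt{3 + R}$
$x{\left(u \right)} = -3$
$\left(-1329 - 9586\right) + \left(x{\left(4 \right)} I{\left(1,3 \right)} \left(-29\right) - 20\right) = \left(-1329 - 9586\right) + \left(- 3 \left(-9 + \sqrt{3 + 3}\right) \left(-29\right) - 20\right) = -10915 + \left(- 3 \left(-9 + \sqrt{6}\right) \left(-29\right) - 20\right) = -10915 + \left(\left(27 - 3 \sqrt{6}\right) \left(-29\right) - 20\right) = -10915 - \left(803 - 87 \sqrt{6}\right) = -11718 + 87 \sqrt{6}$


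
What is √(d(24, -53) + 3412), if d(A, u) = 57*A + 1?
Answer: √4781 ≈ 69.145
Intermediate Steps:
d(A, u) = 1 + 57*A
√(d(24, -53) + 3412) = √((1 + 57*24) + 3412) = √((1 + 1368) + 3412) = √(1369 + 3412) = √4781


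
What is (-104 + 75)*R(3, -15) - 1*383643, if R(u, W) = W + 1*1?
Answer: -383237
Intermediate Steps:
R(u, W) = 1 + W (R(u, W) = W + 1 = 1 + W)
(-104 + 75)*R(3, -15) - 1*383643 = (-104 + 75)*(1 - 15) - 1*383643 = -29*(-14) - 383643 = 406 - 383643 = -383237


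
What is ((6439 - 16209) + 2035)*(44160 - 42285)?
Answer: -14503125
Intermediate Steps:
((6439 - 16209) + 2035)*(44160 - 42285) = (-9770 + 2035)*1875 = -7735*1875 = -14503125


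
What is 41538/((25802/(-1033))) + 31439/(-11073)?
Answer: -33995701580/20407539 ≈ -1665.8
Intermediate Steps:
41538/((25802/(-1033))) + 31439/(-11073) = 41538/((25802*(-1/1033))) + 31439*(-1/11073) = 41538/(-25802/1033) - 31439/11073 = 41538*(-1033/25802) - 31439/11073 = -3064911/1843 - 31439/11073 = -33995701580/20407539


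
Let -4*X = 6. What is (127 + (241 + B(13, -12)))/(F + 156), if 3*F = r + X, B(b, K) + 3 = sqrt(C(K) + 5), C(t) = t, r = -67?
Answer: 2190/799 + 6*I*sqrt(7)/799 ≈ 2.7409 + 0.019868*I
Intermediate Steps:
X = -3/2 (X = -1/4*6 = -3/2 ≈ -1.5000)
B(b, K) = -3 + sqrt(5 + K) (B(b, K) = -3 + sqrt(K + 5) = -3 + sqrt(5 + K))
F = -137/6 (F = (-67 - 3/2)/3 = (1/3)*(-137/2) = -137/6 ≈ -22.833)
(127 + (241 + B(13, -12)))/(F + 156) = (127 + (241 + (-3 + sqrt(5 - 12))))/(-137/6 + 156) = (127 + (241 + (-3 + sqrt(-7))))/(799/6) = (127 + (241 + (-3 + I*sqrt(7))))*(6/799) = (127 + (238 + I*sqrt(7)))*(6/799) = (365 + I*sqrt(7))*(6/799) = 2190/799 + 6*I*sqrt(7)/799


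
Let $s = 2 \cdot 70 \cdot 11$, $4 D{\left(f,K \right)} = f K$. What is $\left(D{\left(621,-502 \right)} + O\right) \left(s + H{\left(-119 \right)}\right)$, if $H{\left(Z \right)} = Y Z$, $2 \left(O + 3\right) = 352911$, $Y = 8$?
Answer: $57927996$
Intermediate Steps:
$D{\left(f,K \right)} = \frac{K f}{4}$ ($D{\left(f,K \right)} = \frac{f K}{4} = \frac{K f}{4}$)
$O = \frac{352905}{2}$ ($O = -3 + \frac{1}{2} \cdot 352911 = -3 + \frac{352911}{2} = \frac{352905}{2} \approx 1.7645 \cdot 10^{5}$)
$H{\left(Z \right)} = 8 Z$
$s = 1540$ ($s = 140 \cdot 11 = 1540$)
$\left(D{\left(621,-502 \right)} + O\right) \left(s + H{\left(-119 \right)}\right) = \left(\frac{1}{4} \left(-502\right) 621 + \frac{352905}{2}\right) \left(1540 + 8 \left(-119\right)\right) = \left(- \frac{155871}{2} + \frac{352905}{2}\right) \left(1540 - 952\right) = 98517 \cdot 588 = 57927996$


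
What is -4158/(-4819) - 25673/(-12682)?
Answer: 176449943/61114558 ≈ 2.8872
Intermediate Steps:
-4158/(-4819) - 25673/(-12682) = -4158*(-1/4819) - 25673*(-1/12682) = 4158/4819 + 25673/12682 = 176449943/61114558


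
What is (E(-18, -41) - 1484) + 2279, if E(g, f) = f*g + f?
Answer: 1492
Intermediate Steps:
E(g, f) = f + f*g
(E(-18, -41) - 1484) + 2279 = (-41*(1 - 18) - 1484) + 2279 = (-41*(-17) - 1484) + 2279 = (697 - 1484) + 2279 = -787 + 2279 = 1492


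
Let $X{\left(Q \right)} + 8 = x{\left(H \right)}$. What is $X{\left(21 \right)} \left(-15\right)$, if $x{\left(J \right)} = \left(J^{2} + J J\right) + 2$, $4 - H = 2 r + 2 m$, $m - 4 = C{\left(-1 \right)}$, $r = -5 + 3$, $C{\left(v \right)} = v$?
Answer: $-30$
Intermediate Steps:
$r = -2$
$m = 3$ ($m = 4 - 1 = 3$)
$H = 2$ ($H = 4 - \left(2 \left(-2\right) + 2 \cdot 3\right) = 4 - \left(-4 + 6\right) = 4 - 2 = 2$)
$x{\left(J \right)} = 2 + 2 J^{2}$ ($x{\left(J \right)} = \left(J^{2} + J^{2}\right) + 2 = 2 J^{2} + 2 = 2 + 2 J^{2}$)
$X{\left(Q \right)} = 2$ ($X{\left(Q \right)} = -8 + \left(2 + 2 \cdot 2^{2}\right) = -8 + \left(2 + 2 \cdot 4\right) = -8 + \left(2 + 8\right) = -8 + 10 = 2$)
$X{\left(21 \right)} \left(-15\right) = 2 \left(-15\right) = -30$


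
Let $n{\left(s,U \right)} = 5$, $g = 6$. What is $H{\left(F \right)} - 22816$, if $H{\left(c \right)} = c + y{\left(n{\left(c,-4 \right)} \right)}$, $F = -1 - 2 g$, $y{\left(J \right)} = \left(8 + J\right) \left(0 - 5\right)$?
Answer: $-22894$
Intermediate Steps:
$y{\left(J \right)} = -40 - 5 J$ ($y{\left(J \right)} = \left(8 + J\right) \left(-5\right) = -40 - 5 J$)
$F = -13$ ($F = -1 - 12 = -13$)
$H{\left(c \right)} = -65 + c$ ($H{\left(c \right)} = c - 65 = -65 + c$)
$H{\left(F \right)} - 22816 = \left(-65 - 13\right) - 22816 = -78 - 22816 = -22894$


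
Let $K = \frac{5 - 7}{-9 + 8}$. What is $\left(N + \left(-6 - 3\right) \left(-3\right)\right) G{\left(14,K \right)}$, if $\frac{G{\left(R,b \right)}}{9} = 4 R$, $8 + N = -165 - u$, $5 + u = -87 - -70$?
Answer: $-62496$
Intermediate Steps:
$u = -22$ ($u = -5 - 17 = -22$)
$K = 2$ ($K = - \frac{2}{-1} = \left(-2\right) \left(-1\right) = 2$)
$N = -151$ ($N = -8 - 143 = -151$)
$G{\left(R,b \right)} = 36 R$ ($G{\left(R,b \right)} = 9 \cdot 4 R = 36 R$)
$\left(N + \left(-6 - 3\right) \left(-3\right)\right) G{\left(14,K \right)} = \left(-151 + \left(-6 - 3\right) \left(-3\right)\right) 36 \cdot 14 = \left(-151 - -27\right) 504 = \left(-151 + 27\right) 504 = \left(-124\right) 504 = -62496$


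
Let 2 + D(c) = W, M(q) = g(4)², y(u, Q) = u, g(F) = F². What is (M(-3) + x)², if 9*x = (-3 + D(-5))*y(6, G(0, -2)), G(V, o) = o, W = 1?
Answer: 577600/9 ≈ 64178.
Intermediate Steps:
M(q) = 256 (M(q) = (4²)² = 16² = 256)
D(c) = -1 (D(c) = -2 + 1 = -1)
x = -8/3 (x = ((-3 - 1)*6)/9 = (-4*6)/9 = (⅑)*(-24) = -8/3 ≈ -2.6667)
(M(-3) + x)² = (256 - 8/3)² = (760/3)² = 577600/9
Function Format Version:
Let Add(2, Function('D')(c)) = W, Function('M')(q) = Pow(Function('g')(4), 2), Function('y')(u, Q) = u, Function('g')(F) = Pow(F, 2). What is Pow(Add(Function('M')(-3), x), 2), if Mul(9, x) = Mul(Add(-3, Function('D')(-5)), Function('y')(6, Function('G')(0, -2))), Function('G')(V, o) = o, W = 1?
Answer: Rational(577600, 9) ≈ 64178.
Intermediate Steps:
Function('M')(q) = 256 (Function('M')(q) = Pow(Pow(4, 2), 2) = Pow(16, 2) = 256)
Function('D')(c) = -1 (Function('D')(c) = Add(-2, 1) = -1)
x = Rational(-8, 3) (x = Mul(Rational(1, 9), Mul(Add(-3, -1), 6)) = Mul(Rational(1, 9), Mul(-4, 6)) = Mul(Rational(1, 9), -24) = Rational(-8, 3) ≈ -2.6667)
Pow(Add(Function('M')(-3), x), 2) = Pow(Add(256, Rational(-8, 3)), 2) = Pow(Rational(760, 3), 2) = Rational(577600, 9)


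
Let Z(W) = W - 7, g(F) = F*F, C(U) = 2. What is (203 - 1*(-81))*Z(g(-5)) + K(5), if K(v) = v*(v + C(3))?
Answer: 5147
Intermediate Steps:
g(F) = F²
Z(W) = -7 + W
K(v) = v*(2 + v) (K(v) = v*(v + 2) = v*(2 + v))
(203 - 1*(-81))*Z(g(-5)) + K(5) = (203 - 1*(-81))*(-7 + (-5)²) + 5*(2 + 5) = (203 + 81)*(-7 + 25) + 5*7 = 284*18 + 35 = 5112 + 35 = 5147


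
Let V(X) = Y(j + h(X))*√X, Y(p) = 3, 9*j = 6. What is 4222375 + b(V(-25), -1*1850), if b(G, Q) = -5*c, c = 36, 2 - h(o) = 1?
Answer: 4222195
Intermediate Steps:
j = ⅔ (j = (⅑)*6 = ⅔ ≈ 0.66667)
h(o) = 1 (h(o) = 2 - 1*1 = 2 - 1 = 1)
V(X) = 3*√X
b(G, Q) = -180 (b(G, Q) = -5*36 = -180)
4222375 + b(V(-25), -1*1850) = 4222375 - 180 = 4222195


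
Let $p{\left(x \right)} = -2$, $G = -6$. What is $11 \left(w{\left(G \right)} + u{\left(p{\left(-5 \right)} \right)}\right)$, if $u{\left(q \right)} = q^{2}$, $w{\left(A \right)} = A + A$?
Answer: $-88$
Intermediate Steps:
$w{\left(A \right)} = 2 A$
$11 \left(w{\left(G \right)} + u{\left(p{\left(-5 \right)} \right)}\right) = 11 \left(2 \left(-6\right) + \left(-2\right)^{2}\right) = 11 \left(-12 + 4\right) = 11 \left(-8\right) = -88$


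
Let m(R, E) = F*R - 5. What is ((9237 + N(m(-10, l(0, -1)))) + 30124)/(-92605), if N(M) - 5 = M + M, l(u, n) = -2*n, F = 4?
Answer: -39276/92605 ≈ -0.42412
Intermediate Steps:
m(R, E) = -5 + 4*R (m(R, E) = 4*R - 5 = -5 + 4*R)
N(M) = 5 + 2*M (N(M) = 5 + (M + M) = 5 + 2*M)
((9237 + N(m(-10, l(0, -1)))) + 30124)/(-92605) = ((9237 + (5 + 2*(-5 + 4*(-10)))) + 30124)/(-92605) = ((9237 + (5 + 2*(-5 - 40))) + 30124)*(-1/92605) = ((9237 + (5 + 2*(-45))) + 30124)*(-1/92605) = ((9237 + (5 - 90)) + 30124)*(-1/92605) = ((9237 - 85) + 30124)*(-1/92605) = (9152 + 30124)*(-1/92605) = 39276*(-1/92605) = -39276/92605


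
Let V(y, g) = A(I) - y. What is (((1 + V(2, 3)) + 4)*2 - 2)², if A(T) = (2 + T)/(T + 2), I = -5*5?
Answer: 36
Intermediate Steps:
I = -25
A(T) = 1 (A(T) = (2 + T)/(2 + T) = 1)
V(y, g) = 1 - y
(((1 + V(2, 3)) + 4)*2 - 2)² = (((1 + (1 - 1*2)) + 4)*2 - 2)² = (((1 + (1 - 2)) + 4)*2 - 2)² = (((1 - 1) + 4)*2 - 2)² = ((0 + 4)*2 - 2)² = (4*2 - 2)² = (8 - 2)² = 6² = 36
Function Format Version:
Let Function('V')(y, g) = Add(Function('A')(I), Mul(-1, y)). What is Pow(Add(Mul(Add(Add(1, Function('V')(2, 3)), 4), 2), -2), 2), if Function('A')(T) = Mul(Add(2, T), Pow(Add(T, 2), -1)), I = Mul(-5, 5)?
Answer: 36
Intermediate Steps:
I = -25
Function('A')(T) = 1 (Function('A')(T) = Mul(Add(2, T), Pow(Add(2, T), -1)) = 1)
Function('V')(y, g) = Add(1, Mul(-1, y))
Pow(Add(Mul(Add(Add(1, Function('V')(2, 3)), 4), 2), -2), 2) = Pow(Add(Mul(Add(Add(1, Add(1, Mul(-1, 2))), 4), 2), -2), 2) = Pow(Add(Mul(Add(Add(1, Add(1, -2)), 4), 2), -2), 2) = Pow(Add(Mul(Add(Add(1, -1), 4), 2), -2), 2) = Pow(Add(Mul(Add(0, 4), 2), -2), 2) = Pow(Add(Mul(4, 2), -2), 2) = Pow(Add(8, -2), 2) = Pow(6, 2) = 36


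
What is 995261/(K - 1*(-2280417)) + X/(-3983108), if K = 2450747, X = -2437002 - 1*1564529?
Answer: 2862016432909/2355592147214 ≈ 1.2150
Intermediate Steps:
X = -4001531 (X = -2437002 - 1564529 = -4001531)
995261/(K - 1*(-2280417)) + X/(-3983108) = 995261/(2450747 - 1*(-2280417)) - 4001531/(-3983108) = 995261/(2450747 + 2280417) - 4001531*(-1/3983108) = 995261/4731164 + 4001531/3983108 = 2862016432909/2355592147214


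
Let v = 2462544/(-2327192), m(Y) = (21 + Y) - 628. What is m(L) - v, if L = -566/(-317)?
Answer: -7958895363/13173569 ≈ -604.16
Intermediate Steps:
L = 566/317 (L = -566*(-1/317) = 566/317 ≈ 1.7855)
m(Y) = -607 + Y
v = -43974/41557 (v = 2462544*(-1/2327192) = -43974/41557 ≈ -1.0582)
m(L) - v = (-607 + 566/317) - 1*(-43974/41557) = -191853/317 + 43974/41557 = -7958895363/13173569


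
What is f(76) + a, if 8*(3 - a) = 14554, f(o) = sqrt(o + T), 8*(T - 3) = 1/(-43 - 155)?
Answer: -7265/4 + sqrt(1376485)/132 ≈ -1807.4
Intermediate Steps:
T = 4751/1584 (T = 3 + 1/(8*(-43 - 155)) = 3 + (1/8)/(-198) = 3 + (1/8)*(-1/198) = 3 - 1/1584 = 4751/1584 ≈ 2.9994)
f(o) = sqrt(4751/1584 + o) (f(o) = sqrt(o + 4751/1584) = sqrt(4751/1584 + o))
a = -7265/4 (a = 3 - 1/8*14554 = 3 - 7277/4 = -7265/4 ≈ -1816.3)
f(76) + a = sqrt(52261 + 17424*76)/132 - 7265/4 = sqrt(52261 + 1324224)/132 - 7265/4 = sqrt(1376485)/132 - 7265/4 = -7265/4 + sqrt(1376485)/132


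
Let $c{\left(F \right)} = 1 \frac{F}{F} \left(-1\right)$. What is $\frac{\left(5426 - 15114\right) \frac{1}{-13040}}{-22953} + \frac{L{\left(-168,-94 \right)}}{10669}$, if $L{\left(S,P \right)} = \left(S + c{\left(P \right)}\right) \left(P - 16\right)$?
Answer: $\frac{99357428563}{57023351130} \approx 1.7424$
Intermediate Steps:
$c{\left(F \right)} = -1$ ($c{\left(F \right)} = 1 \cdot 1 \left(-1\right) = 1 \left(-1\right) = -1$)
$L{\left(S,P \right)} = \left(-1 + S\right) \left(-16 + P\right)$ ($L{\left(S,P \right)} = \left(S - 1\right) \left(P - 16\right) = \left(-1 + S\right) \left(-16 + P\right)$)
$\frac{\left(5426 - 15114\right) \frac{1}{-13040}}{-22953} + \frac{L{\left(-168,-94 \right)}}{10669} = \frac{\left(5426 - 15114\right) \frac{1}{-13040}}{-22953} + \frac{16 - -94 - -2688 - -15792}{10669} = \left(5426 - 15114\right) \left(- \frac{1}{13040}\right) \left(- \frac{1}{22953}\right) + \left(16 + 94 + 2688 + 15792\right) \frac{1}{10669} = \left(-9688\right) \left(- \frac{1}{13040}\right) \left(- \frac{1}{22953}\right) + 18590 \cdot \frac{1}{10669} = \frac{1211}{1630} \left(- \frac{1}{22953}\right) + \frac{18590}{10669} = - \frac{173}{5344770} + \frac{18590}{10669} = \frac{99357428563}{57023351130}$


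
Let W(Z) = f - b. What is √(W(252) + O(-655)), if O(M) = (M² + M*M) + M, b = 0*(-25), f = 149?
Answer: 2*√214386 ≈ 926.04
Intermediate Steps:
b = 0
O(M) = M + 2*M² (O(M) = (M² + M²) + M = 2*M² + M = M + 2*M²)
W(Z) = 149 (W(Z) = 149 - 1*0 = 149 + 0 = 149)
√(W(252) + O(-655)) = √(149 - 655*(1 + 2*(-655))) = √(149 - 655*(1 - 1310)) = √(149 - 655*(-1309)) = √(149 + 857395) = √857544 = 2*√214386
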